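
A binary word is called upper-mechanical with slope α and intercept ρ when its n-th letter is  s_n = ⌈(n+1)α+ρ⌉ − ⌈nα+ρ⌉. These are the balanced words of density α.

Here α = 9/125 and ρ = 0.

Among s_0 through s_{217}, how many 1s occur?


16

#1s = Σ_{n=0}^{217} s_n = Σ_{n=0}^{217} (⌈(n+1)α+ρ⌉ − ⌈nα+ρ⌉)
the sum telescopes: every ⌈nα+ρ⌉ with 0 < n < 218 appears once with + and once with −, leaving ⌈218α+ρ⌉ − ⌈0·α+ρ⌉
218α + ρ = (218·9) / 125 = 1962/125
ρ = 0/125
⌈1962/125⌉ = 16,  ⌈0/125⌉ = 0
#1s = 16 − 0 = 16


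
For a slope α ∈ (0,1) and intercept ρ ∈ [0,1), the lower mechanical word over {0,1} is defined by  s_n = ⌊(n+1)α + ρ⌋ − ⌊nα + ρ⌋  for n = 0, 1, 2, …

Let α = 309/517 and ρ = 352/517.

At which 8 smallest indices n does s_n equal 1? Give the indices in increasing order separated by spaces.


n=0: ⌊661/517⌋−⌊352/517⌋ = 1−0 = 1  ← one
n=1: ⌊970/517⌋−⌊661/517⌋ = 1−1 = 0
n=2: ⌊1279/517⌋−⌊970/517⌋ = 2−1 = 1  ← one
n=3: ⌊1588/517⌋−⌊1279/517⌋ = 3−2 = 1  ← one
n=4: ⌊1897/517⌋−⌊1588/517⌋ = 3−3 = 0
n=5: ⌊2206/517⌋−⌊1897/517⌋ = 4−3 = 1  ← one
n=6: ⌊2515/517⌋−⌊2206/517⌋ = 4−4 = 0
n=7: ⌊2824/517⌋−⌊2515/517⌋ = 5−4 = 1  ← one
n=8: ⌊3133/517⌋−⌊2824/517⌋ = 6−5 = 1  ← one
n=9: ⌊3442/517⌋−⌊3133/517⌋ = 6−6 = 0
n=10: ⌊3751/517⌋−⌊3442/517⌋ = 7−6 = 1  ← one
n=11: ⌊4060/517⌋−⌊3751/517⌋ = 7−7 = 0
n=12: ⌊4369/517⌋−⌊4060/517⌋ = 8−7 = 1  ← one
positions of the first 8 ones: 0 2 3 5 7 8 10 12

0 2 3 5 7 8 10 12


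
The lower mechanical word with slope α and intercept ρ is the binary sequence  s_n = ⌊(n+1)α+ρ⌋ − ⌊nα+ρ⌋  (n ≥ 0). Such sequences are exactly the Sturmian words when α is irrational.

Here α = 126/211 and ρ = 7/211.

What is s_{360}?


(n+1)α + ρ = (361·126 + 7) / 211 = 45493/211
nα + ρ     = (360·126 + 7) / 211 = 45367/211
⌊45493/211⌋ = 215,  ⌊45367/211⌋ = 215
s_{360} = 215 − 215 = 0

0


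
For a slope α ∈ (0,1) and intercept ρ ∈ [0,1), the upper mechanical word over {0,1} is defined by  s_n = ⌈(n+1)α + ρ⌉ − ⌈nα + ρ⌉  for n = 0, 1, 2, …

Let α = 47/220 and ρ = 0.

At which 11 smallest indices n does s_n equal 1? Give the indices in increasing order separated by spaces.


0 4 9 14 18 23 28 32 37 42 46

n=0: ⌈47/220⌉−⌈0/220⌉ = 1−0 = 1  ← one
n=1: ⌈94/220⌉−⌈47/220⌉ = 1−1 = 0
n=2: ⌈141/220⌉−⌈94/220⌉ = 1−1 = 0
n=3: ⌈188/220⌉−⌈141/220⌉ = 1−1 = 0
n=4: ⌈235/220⌉−⌈188/220⌉ = 2−1 = 1  ← one
n=5: ⌈282/220⌉−⌈235/220⌉ = 2−2 = 0
n=6: ⌈329/220⌉−⌈282/220⌉ = 2−2 = 0
n=7: ⌈376/220⌉−⌈329/220⌉ = 2−2 = 0
n=8: ⌈423/220⌉−⌈376/220⌉ = 2−2 = 0
n=9: ⌈470/220⌉−⌈423/220⌉ = 3−2 = 1  ← one
n=10: ⌈517/220⌉−⌈470/220⌉ = 3−3 = 0
n=11: ⌈564/220⌉−⌈517/220⌉ = 3−3 = 0
n=12: ⌈611/220⌉−⌈564/220⌉ = 3−3 = 0
n=13: ⌈658/220⌉−⌈611/220⌉ = 3−3 = 0
n=14: ⌈705/220⌉−⌈658/220⌉ = 4−3 = 1  ← one
n=15: ⌈752/220⌉−⌈705/220⌉ = 4−4 = 0
n=16: ⌈799/220⌉−⌈752/220⌉ = 4−4 = 0
n=17: ⌈846/220⌉−⌈799/220⌉ = 4−4 = 0
n=18: ⌈893/220⌉−⌈846/220⌉ = 5−4 = 1  ← one
n=19: ⌈940/220⌉−⌈893/220⌉ = 5−5 = 0
n=20: ⌈987/220⌉−⌈940/220⌉ = 5−5 = 0
n=21: ⌈1034/220⌉−⌈987/220⌉ = 5−5 = 0
n=22: ⌈1081/220⌉−⌈1034/220⌉ = 5−5 = 0
n=23: ⌈1128/220⌉−⌈1081/220⌉ = 6−5 = 1  ← one
n=24: ⌈1175/220⌉−⌈1128/220⌉ = 6−6 = 0
n=25: ⌈1222/220⌉−⌈1175/220⌉ = 6−6 = 0
n=26: ⌈1269/220⌉−⌈1222/220⌉ = 6−6 = 0
n=27: ⌈1316/220⌉−⌈1269/220⌉ = 6−6 = 0
n=28: ⌈1363/220⌉−⌈1316/220⌉ = 7−6 = 1  ← one
n=29: ⌈1410/220⌉−⌈1363/220⌉ = 7−7 = 0
n=30: ⌈1457/220⌉−⌈1410/220⌉ = 7−7 = 0
n=31: ⌈1504/220⌉−⌈1457/220⌉ = 7−7 = 0
n=32: ⌈1551/220⌉−⌈1504/220⌉ = 8−7 = 1  ← one
n=33: ⌈1598/220⌉−⌈1551/220⌉ = 8−8 = 0
n=34: ⌈1645/220⌉−⌈1598/220⌉ = 8−8 = 0
n=35: ⌈1692/220⌉−⌈1645/220⌉ = 8−8 = 0
n=36: ⌈1739/220⌉−⌈1692/220⌉ = 8−8 = 0
n=37: ⌈1786/220⌉−⌈1739/220⌉ = 9−8 = 1  ← one
n=38: ⌈1833/220⌉−⌈1786/220⌉ = 9−9 = 0
n=39: ⌈1880/220⌉−⌈1833/220⌉ = 9−9 = 0
n=40: ⌈1927/220⌉−⌈1880/220⌉ = 9−9 = 0
n=41: ⌈1974/220⌉−⌈1927/220⌉ = 9−9 = 0
n=42: ⌈2021/220⌉−⌈1974/220⌉ = 10−9 = 1  ← one
n=43: ⌈2068/220⌉−⌈2021/220⌉ = 10−10 = 0
n=44: ⌈2115/220⌉−⌈2068/220⌉ = 10−10 = 0
n=45: ⌈2162/220⌉−⌈2115/220⌉ = 10−10 = 0
n=46: ⌈2209/220⌉−⌈2162/220⌉ = 11−10 = 1  ← one
positions of the first 11 ones: 0 4 9 14 18 23 28 32 37 42 46


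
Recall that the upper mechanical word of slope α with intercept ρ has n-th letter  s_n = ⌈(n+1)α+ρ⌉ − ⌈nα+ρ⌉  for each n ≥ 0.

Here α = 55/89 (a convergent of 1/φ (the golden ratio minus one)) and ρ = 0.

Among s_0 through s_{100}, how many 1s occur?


63

#1s = Σ_{n=0}^{100} s_n = Σ_{n=0}^{100} (⌈(n+1)α+ρ⌉ − ⌈nα+ρ⌉)
the sum telescopes: every ⌈nα+ρ⌉ with 0 < n < 101 appears once with + and once with −, leaving ⌈101α+ρ⌉ − ⌈0·α+ρ⌉
101α + ρ = (101·55) / 89 = 5555/89
ρ = 0/89
⌈5555/89⌉ = 63,  ⌈0/89⌉ = 0
#1s = 63 − 0 = 63


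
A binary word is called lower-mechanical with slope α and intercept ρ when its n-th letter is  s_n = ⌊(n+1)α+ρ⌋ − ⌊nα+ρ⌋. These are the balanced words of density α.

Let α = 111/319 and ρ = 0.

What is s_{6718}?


(n+1)α + ρ = (6719·111) / 319 = 745809/319
nα + ρ     = (6718·111) / 319 = 745698/319
⌊745809/319⌋ = 2337,  ⌊745698/319⌋ = 2337
s_{6718} = 2337 − 2337 = 0

0


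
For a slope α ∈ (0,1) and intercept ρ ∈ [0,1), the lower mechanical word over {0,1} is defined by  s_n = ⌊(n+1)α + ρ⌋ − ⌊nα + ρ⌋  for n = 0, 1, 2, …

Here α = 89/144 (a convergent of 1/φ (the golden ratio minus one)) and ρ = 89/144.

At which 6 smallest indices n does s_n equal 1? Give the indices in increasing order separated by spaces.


0 2 3 5 7 8

n=0: ⌊178/144⌋−⌊89/144⌋ = 1−0 = 1  ← one
n=1: ⌊267/144⌋−⌊178/144⌋ = 1−1 = 0
n=2: ⌊356/144⌋−⌊267/144⌋ = 2−1 = 1  ← one
n=3: ⌊445/144⌋−⌊356/144⌋ = 3−2 = 1  ← one
n=4: ⌊534/144⌋−⌊445/144⌋ = 3−3 = 0
n=5: ⌊623/144⌋−⌊534/144⌋ = 4−3 = 1  ← one
n=6: ⌊712/144⌋−⌊623/144⌋ = 4−4 = 0
n=7: ⌊801/144⌋−⌊712/144⌋ = 5−4 = 1  ← one
n=8: ⌊890/144⌋−⌊801/144⌋ = 6−5 = 1  ← one
positions of the first 6 ones: 0 2 3 5 7 8


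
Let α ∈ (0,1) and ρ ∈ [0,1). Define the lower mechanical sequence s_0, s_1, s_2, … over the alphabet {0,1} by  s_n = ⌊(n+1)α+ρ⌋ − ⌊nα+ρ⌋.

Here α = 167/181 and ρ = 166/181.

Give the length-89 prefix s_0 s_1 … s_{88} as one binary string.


11111111111011111111111101111111111110111111111111011111111111101111111111110111111111111

n=0: ⌊(1·167+166)/181⌋ − ⌊(0·167+166)/181⌋ = ⌊333/181⌋ − ⌊166/181⌋ = 1 − 0 = 1
n=1: ⌊(2·167+166)/181⌋ − ⌊(1·167+166)/181⌋ = ⌊500/181⌋ − ⌊333/181⌋ = 2 − 1 = 1
n=2: ⌊(3·167+166)/181⌋ − ⌊(2·167+166)/181⌋ = ⌊667/181⌋ − ⌊500/181⌋ = 3 − 2 = 1
n=3: ⌊(4·167+166)/181⌋ − ⌊(3·167+166)/181⌋ = ⌊834/181⌋ − ⌊667/181⌋ = 4 − 3 = 1
n=4: ⌊(5·167+166)/181⌋ − ⌊(4·167+166)/181⌋ = ⌊1001/181⌋ − ⌊834/181⌋ = 5 − 4 = 1
n=5: ⌊(6·167+166)/181⌋ − ⌊(5·167+166)/181⌋ = ⌊1168/181⌋ − ⌊1001/181⌋ = 6 − 5 = 1
n=6: ⌊(7·167+166)/181⌋ − ⌊(6·167+166)/181⌋ = ⌊1335/181⌋ − ⌊1168/181⌋ = 7 − 6 = 1
n=7: ⌊(8·167+166)/181⌋ − ⌊(7·167+166)/181⌋ = ⌊1502/181⌋ − ⌊1335/181⌋ = 8 − 7 = 1
n=8: ⌊(9·167+166)/181⌋ − ⌊(8·167+166)/181⌋ = ⌊1669/181⌋ − ⌊1502/181⌋ = 9 − 8 = 1
n=9: ⌊(10·167+166)/181⌋ − ⌊(9·167+166)/181⌋ = ⌊1836/181⌋ − ⌊1669/181⌋ = 10 − 9 = 1
n=10: ⌊(11·167+166)/181⌋ − ⌊(10·167+166)/181⌋ = ⌊2003/181⌋ − ⌊1836/181⌋ = 11 − 10 = 1
n=11: ⌊(12·167+166)/181⌋ − ⌊(11·167+166)/181⌋ = ⌊2170/181⌋ − ⌊2003/181⌋ = 11 − 11 = 0
n=12: ⌊(13·167+166)/181⌋ − ⌊(12·167+166)/181⌋ = ⌊2337/181⌋ − ⌊2170/181⌋ = 12 − 11 = 1
n=13: ⌊(14·167+166)/181⌋ − ⌊(13·167+166)/181⌋ = ⌊2504/181⌋ − ⌊2337/181⌋ = 13 − 12 = 1
n=14: ⌊(15·167+166)/181⌋ − ⌊(14·167+166)/181⌋ = ⌊2671/181⌋ − ⌊2504/181⌋ = 14 − 13 = 1
n=15: ⌊(16·167+166)/181⌋ − ⌊(15·167+166)/181⌋ = ⌊2838/181⌋ − ⌊2671/181⌋ = 15 − 14 = 1
n=16: ⌊(17·167+166)/181⌋ − ⌊(16·167+166)/181⌋ = ⌊3005/181⌋ − ⌊2838/181⌋ = 16 − 15 = 1
n=17: ⌊(18·167+166)/181⌋ − ⌊(17·167+166)/181⌋ = ⌊3172/181⌋ − ⌊3005/181⌋ = 17 − 16 = 1
n=18: ⌊(19·167+166)/181⌋ − ⌊(18·167+166)/181⌋ = ⌊3339/181⌋ − ⌊3172/181⌋ = 18 − 17 = 1
n=19: ⌊(20·167+166)/181⌋ − ⌊(19·167+166)/181⌋ = ⌊3506/181⌋ − ⌊3339/181⌋ = 19 − 18 = 1
n=20: ⌊(21·167+166)/181⌋ − ⌊(20·167+166)/181⌋ = ⌊3673/181⌋ − ⌊3506/181⌋ = 20 − 19 = 1
n=21: ⌊(22·167+166)/181⌋ − ⌊(21·167+166)/181⌋ = ⌊3840/181⌋ − ⌊3673/181⌋ = 21 − 20 = 1
n=22: ⌊(23·167+166)/181⌋ − ⌊(22·167+166)/181⌋ = ⌊4007/181⌋ − ⌊3840/181⌋ = 22 − 21 = 1
n=23: ⌊(24·167+166)/181⌋ − ⌊(23·167+166)/181⌋ = ⌊4174/181⌋ − ⌊4007/181⌋ = 23 − 22 = 1
n=24: ⌊(25·167+166)/181⌋ − ⌊(24·167+166)/181⌋ = ⌊4341/181⌋ − ⌊4174/181⌋ = 23 − 23 = 0
n=25: ⌊(26·167+166)/181⌋ − ⌊(25·167+166)/181⌋ = ⌊4508/181⌋ − ⌊4341/181⌋ = 24 − 23 = 1
n=26: ⌊(27·167+166)/181⌋ − ⌊(26·167+166)/181⌋ = ⌊4675/181⌋ − ⌊4508/181⌋ = 25 − 24 = 1
n=27: ⌊(28·167+166)/181⌋ − ⌊(27·167+166)/181⌋ = ⌊4842/181⌋ − ⌊4675/181⌋ = 26 − 25 = 1
n=28: ⌊(29·167+166)/181⌋ − ⌊(28·167+166)/181⌋ = ⌊5009/181⌋ − ⌊4842/181⌋ = 27 − 26 = 1
n=29: ⌊(30·167+166)/181⌋ − ⌊(29·167+166)/181⌋ = ⌊5176/181⌋ − ⌊5009/181⌋ = 28 − 27 = 1
n=30: ⌊(31·167+166)/181⌋ − ⌊(30·167+166)/181⌋ = ⌊5343/181⌋ − ⌊5176/181⌋ = 29 − 28 = 1
n=31: ⌊(32·167+166)/181⌋ − ⌊(31·167+166)/181⌋ = ⌊5510/181⌋ − ⌊5343/181⌋ = 30 − 29 = 1
n=32: ⌊(33·167+166)/181⌋ − ⌊(32·167+166)/181⌋ = ⌊5677/181⌋ − ⌊5510/181⌋ = 31 − 30 = 1
n=33: ⌊(34·167+166)/181⌋ − ⌊(33·167+166)/181⌋ = ⌊5844/181⌋ − ⌊5677/181⌋ = 32 − 31 = 1
n=34: ⌊(35·167+166)/181⌋ − ⌊(34·167+166)/181⌋ = ⌊6011/181⌋ − ⌊5844/181⌋ = 33 − 32 = 1
n=35: ⌊(36·167+166)/181⌋ − ⌊(35·167+166)/181⌋ = ⌊6178/181⌋ − ⌊6011/181⌋ = 34 − 33 = 1
n=36: ⌊(37·167+166)/181⌋ − ⌊(36·167+166)/181⌋ = ⌊6345/181⌋ − ⌊6178/181⌋ = 35 − 34 = 1
n=37: ⌊(38·167+166)/181⌋ − ⌊(37·167+166)/181⌋ = ⌊6512/181⌋ − ⌊6345/181⌋ = 35 − 35 = 0
n=38: ⌊(39·167+166)/181⌋ − ⌊(38·167+166)/181⌋ = ⌊6679/181⌋ − ⌊6512/181⌋ = 36 − 35 = 1
n=39: ⌊(40·167+166)/181⌋ − ⌊(39·167+166)/181⌋ = ⌊6846/181⌋ − ⌊6679/181⌋ = 37 − 36 = 1
n=40: ⌊(41·167+166)/181⌋ − ⌊(40·167+166)/181⌋ = ⌊7013/181⌋ − ⌊6846/181⌋ = 38 − 37 = 1
n=41: ⌊(42·167+166)/181⌋ − ⌊(41·167+166)/181⌋ = ⌊7180/181⌋ − ⌊7013/181⌋ = 39 − 38 = 1
n=42: ⌊(43·167+166)/181⌋ − ⌊(42·167+166)/181⌋ = ⌊7347/181⌋ − ⌊7180/181⌋ = 40 − 39 = 1
n=43: ⌊(44·167+166)/181⌋ − ⌊(43·167+166)/181⌋ = ⌊7514/181⌋ − ⌊7347/181⌋ = 41 − 40 = 1
n=44: ⌊(45·167+166)/181⌋ − ⌊(44·167+166)/181⌋ = ⌊7681/181⌋ − ⌊7514/181⌋ = 42 − 41 = 1
n=45: ⌊(46·167+166)/181⌋ − ⌊(45·167+166)/181⌋ = ⌊7848/181⌋ − ⌊7681/181⌋ = 43 − 42 = 1
n=46: ⌊(47·167+166)/181⌋ − ⌊(46·167+166)/181⌋ = ⌊8015/181⌋ − ⌊7848/181⌋ = 44 − 43 = 1
n=47: ⌊(48·167+166)/181⌋ − ⌊(47·167+166)/181⌋ = ⌊8182/181⌋ − ⌊8015/181⌋ = 45 − 44 = 1
n=48: ⌊(49·167+166)/181⌋ − ⌊(48·167+166)/181⌋ = ⌊8349/181⌋ − ⌊8182/181⌋ = 46 − 45 = 1
n=49: ⌊(50·167+166)/181⌋ − ⌊(49·167+166)/181⌋ = ⌊8516/181⌋ − ⌊8349/181⌋ = 47 − 46 = 1
n=50: ⌊(51·167+166)/181⌋ − ⌊(50·167+166)/181⌋ = ⌊8683/181⌋ − ⌊8516/181⌋ = 47 − 47 = 0
n=51: ⌊(52·167+166)/181⌋ − ⌊(51·167+166)/181⌋ = ⌊8850/181⌋ − ⌊8683/181⌋ = 48 − 47 = 1
n=52: ⌊(53·167+166)/181⌋ − ⌊(52·167+166)/181⌋ = ⌊9017/181⌋ − ⌊8850/181⌋ = 49 − 48 = 1
n=53: ⌊(54·167+166)/181⌋ − ⌊(53·167+166)/181⌋ = ⌊9184/181⌋ − ⌊9017/181⌋ = 50 − 49 = 1
n=54: ⌊(55·167+166)/181⌋ − ⌊(54·167+166)/181⌋ = ⌊9351/181⌋ − ⌊9184/181⌋ = 51 − 50 = 1
n=55: ⌊(56·167+166)/181⌋ − ⌊(55·167+166)/181⌋ = ⌊9518/181⌋ − ⌊9351/181⌋ = 52 − 51 = 1
n=56: ⌊(57·167+166)/181⌋ − ⌊(56·167+166)/181⌋ = ⌊9685/181⌋ − ⌊9518/181⌋ = 53 − 52 = 1
n=57: ⌊(58·167+166)/181⌋ − ⌊(57·167+166)/181⌋ = ⌊9852/181⌋ − ⌊9685/181⌋ = 54 − 53 = 1
n=58: ⌊(59·167+166)/181⌋ − ⌊(58·167+166)/181⌋ = ⌊10019/181⌋ − ⌊9852/181⌋ = 55 − 54 = 1
n=59: ⌊(60·167+166)/181⌋ − ⌊(59·167+166)/181⌋ = ⌊10186/181⌋ − ⌊10019/181⌋ = 56 − 55 = 1
n=60: ⌊(61·167+166)/181⌋ − ⌊(60·167+166)/181⌋ = ⌊10353/181⌋ − ⌊10186/181⌋ = 57 − 56 = 1
n=61: ⌊(62·167+166)/181⌋ − ⌊(61·167+166)/181⌋ = ⌊10520/181⌋ − ⌊10353/181⌋ = 58 − 57 = 1
n=62: ⌊(63·167+166)/181⌋ − ⌊(62·167+166)/181⌋ = ⌊10687/181⌋ − ⌊10520/181⌋ = 59 − 58 = 1
n=63: ⌊(64·167+166)/181⌋ − ⌊(63·167+166)/181⌋ = ⌊10854/181⌋ − ⌊10687/181⌋ = 59 − 59 = 0
n=64: ⌊(65·167+166)/181⌋ − ⌊(64·167+166)/181⌋ = ⌊11021/181⌋ − ⌊10854/181⌋ = 60 − 59 = 1
n=65: ⌊(66·167+166)/181⌋ − ⌊(65·167+166)/181⌋ = ⌊11188/181⌋ − ⌊11021/181⌋ = 61 − 60 = 1
n=66: ⌊(67·167+166)/181⌋ − ⌊(66·167+166)/181⌋ = ⌊11355/181⌋ − ⌊11188/181⌋ = 62 − 61 = 1
n=67: ⌊(68·167+166)/181⌋ − ⌊(67·167+166)/181⌋ = ⌊11522/181⌋ − ⌊11355/181⌋ = 63 − 62 = 1
n=68: ⌊(69·167+166)/181⌋ − ⌊(68·167+166)/181⌋ = ⌊11689/181⌋ − ⌊11522/181⌋ = 64 − 63 = 1
n=69: ⌊(70·167+166)/181⌋ − ⌊(69·167+166)/181⌋ = ⌊11856/181⌋ − ⌊11689/181⌋ = 65 − 64 = 1
n=70: ⌊(71·167+166)/181⌋ − ⌊(70·167+166)/181⌋ = ⌊12023/181⌋ − ⌊11856/181⌋ = 66 − 65 = 1
n=71: ⌊(72·167+166)/181⌋ − ⌊(71·167+166)/181⌋ = ⌊12190/181⌋ − ⌊12023/181⌋ = 67 − 66 = 1
n=72: ⌊(73·167+166)/181⌋ − ⌊(72·167+166)/181⌋ = ⌊12357/181⌋ − ⌊12190/181⌋ = 68 − 67 = 1
n=73: ⌊(74·167+166)/181⌋ − ⌊(73·167+166)/181⌋ = ⌊12524/181⌋ − ⌊12357/181⌋ = 69 − 68 = 1
n=74: ⌊(75·167+166)/181⌋ − ⌊(74·167+166)/181⌋ = ⌊12691/181⌋ − ⌊12524/181⌋ = 70 − 69 = 1
n=75: ⌊(76·167+166)/181⌋ − ⌊(75·167+166)/181⌋ = ⌊12858/181⌋ − ⌊12691/181⌋ = 71 − 70 = 1
n=76: ⌊(77·167+166)/181⌋ − ⌊(76·167+166)/181⌋ = ⌊13025/181⌋ − ⌊12858/181⌋ = 71 − 71 = 0
n=77: ⌊(78·167+166)/181⌋ − ⌊(77·167+166)/181⌋ = ⌊13192/181⌋ − ⌊13025/181⌋ = 72 − 71 = 1
n=78: ⌊(79·167+166)/181⌋ − ⌊(78·167+166)/181⌋ = ⌊13359/181⌋ − ⌊13192/181⌋ = 73 − 72 = 1
n=79: ⌊(80·167+166)/181⌋ − ⌊(79·167+166)/181⌋ = ⌊13526/181⌋ − ⌊13359/181⌋ = 74 − 73 = 1
n=80: ⌊(81·167+166)/181⌋ − ⌊(80·167+166)/181⌋ = ⌊13693/181⌋ − ⌊13526/181⌋ = 75 − 74 = 1
n=81: ⌊(82·167+166)/181⌋ − ⌊(81·167+166)/181⌋ = ⌊13860/181⌋ − ⌊13693/181⌋ = 76 − 75 = 1
n=82: ⌊(83·167+166)/181⌋ − ⌊(82·167+166)/181⌋ = ⌊14027/181⌋ − ⌊13860/181⌋ = 77 − 76 = 1
n=83: ⌊(84·167+166)/181⌋ − ⌊(83·167+166)/181⌋ = ⌊14194/181⌋ − ⌊14027/181⌋ = 78 − 77 = 1
n=84: ⌊(85·167+166)/181⌋ − ⌊(84·167+166)/181⌋ = ⌊14361/181⌋ − ⌊14194/181⌋ = 79 − 78 = 1
n=85: ⌊(86·167+166)/181⌋ − ⌊(85·167+166)/181⌋ = ⌊14528/181⌋ − ⌊14361/181⌋ = 80 − 79 = 1
n=86: ⌊(87·167+166)/181⌋ − ⌊(86·167+166)/181⌋ = ⌊14695/181⌋ − ⌊14528/181⌋ = 81 − 80 = 1
n=87: ⌊(88·167+166)/181⌋ − ⌊(87·167+166)/181⌋ = ⌊14862/181⌋ − ⌊14695/181⌋ = 82 − 81 = 1
n=88: ⌊(89·167+166)/181⌋ − ⌊(88·167+166)/181⌋ = ⌊15029/181⌋ − ⌊14862/181⌋ = 83 − 82 = 1


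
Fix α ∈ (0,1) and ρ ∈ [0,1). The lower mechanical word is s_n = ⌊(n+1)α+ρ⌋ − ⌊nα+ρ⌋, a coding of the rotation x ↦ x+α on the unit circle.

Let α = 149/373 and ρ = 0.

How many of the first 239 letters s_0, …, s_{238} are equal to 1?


95

#1s = Σ_{n=0}^{238} s_n = Σ_{n=0}^{238} (⌊(n+1)α+ρ⌋ − ⌊nα+ρ⌋)
the sum telescopes: every ⌊nα+ρ⌋ with 0 < n < 239 appears once with + and once with −, leaving ⌊239α+ρ⌋ − ⌊0·α+ρ⌋
239α + ρ = (239·149) / 373 = 35611/373
ρ = 0/373
⌊35611/373⌋ = 95,  ⌊0/373⌋ = 0
#1s = 95 − 0 = 95


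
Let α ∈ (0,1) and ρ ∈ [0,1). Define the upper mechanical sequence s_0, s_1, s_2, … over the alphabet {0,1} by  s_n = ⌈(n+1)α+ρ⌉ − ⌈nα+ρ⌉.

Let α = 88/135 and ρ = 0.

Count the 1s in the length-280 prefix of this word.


#1s = Σ_{n=0}^{279} s_n = Σ_{n=0}^{279} (⌈(n+1)α+ρ⌉ − ⌈nα+ρ⌉)
the sum telescopes: every ⌈nα+ρ⌉ with 0 < n < 280 appears once with + and once with −, leaving ⌈280α+ρ⌉ − ⌈0·α+ρ⌉
280α + ρ = (280·88) / 135 = 24640/135
ρ = 0/135
⌈24640/135⌉ = 183,  ⌈0/135⌉ = 0
#1s = 183 − 0 = 183

183


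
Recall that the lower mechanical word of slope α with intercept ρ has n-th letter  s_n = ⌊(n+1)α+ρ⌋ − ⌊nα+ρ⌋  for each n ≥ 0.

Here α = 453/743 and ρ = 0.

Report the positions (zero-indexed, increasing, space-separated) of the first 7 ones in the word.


n=0: ⌊453/743⌋−⌊0/743⌋ = 0−0 = 0
n=1: ⌊906/743⌋−⌊453/743⌋ = 1−0 = 1  ← one
n=2: ⌊1359/743⌋−⌊906/743⌋ = 1−1 = 0
n=3: ⌊1812/743⌋−⌊1359/743⌋ = 2−1 = 1  ← one
n=4: ⌊2265/743⌋−⌊1812/743⌋ = 3−2 = 1  ← one
n=5: ⌊2718/743⌋−⌊2265/743⌋ = 3−3 = 0
n=6: ⌊3171/743⌋−⌊2718/743⌋ = 4−3 = 1  ← one
n=7: ⌊3624/743⌋−⌊3171/743⌋ = 4−4 = 0
n=8: ⌊4077/743⌋−⌊3624/743⌋ = 5−4 = 1  ← one
n=9: ⌊4530/743⌋−⌊4077/743⌋ = 6−5 = 1  ← one
n=10: ⌊4983/743⌋−⌊4530/743⌋ = 6−6 = 0
n=11: ⌊5436/743⌋−⌊4983/743⌋ = 7−6 = 1  ← one
positions of the first 7 ones: 1 3 4 6 8 9 11

1 3 4 6 8 9 11


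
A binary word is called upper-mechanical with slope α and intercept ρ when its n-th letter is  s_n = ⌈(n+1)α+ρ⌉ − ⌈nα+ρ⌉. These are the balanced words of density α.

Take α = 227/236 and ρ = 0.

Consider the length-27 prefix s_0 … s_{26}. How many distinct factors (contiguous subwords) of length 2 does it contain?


2

t_n = ⌈(n·227)/236⌉ for n = 0 … 27:
  n=0…9: ⌈0/236⌉=0 ⌈227/236⌉=1 ⌈454/236⌉=2 ⌈681/236⌉=3 ⌈908/236⌉=4 ⌈1135/236⌉=5 ⌈1362/236⌉=6 ⌈1589/236⌉=7 ⌈1816/236⌉=8 ⌈2043/236⌉=9
  n=10…19: ⌈2270/236⌉=10 ⌈2497/236⌉=11 ⌈2724/236⌉=12 ⌈2951/236⌉=13 ⌈3178/236⌉=14 ⌈3405/236⌉=15 ⌈3632/236⌉=16 ⌈3859/236⌉=17 ⌈4086/236⌉=18 ⌈4313/236⌉=19
  n=20…27: ⌈4540/236⌉=20 ⌈4767/236⌉=21 ⌈4994/236⌉=22 ⌈5221/236⌉=23 ⌈5448/236⌉=24 ⌈5675/236⌉=25 ⌈5902/236⌉=26 ⌈6129/236⌉=26
s_n = t_(n+1) − t_n for n = 0 … 26 gives
prefix = 111111111111111111111111110
slide a length-2 window over [0..1] … [25..26] (26 windows); first occurrence of each distinct factor:
  [  0..  1] 11
  [ 25.. 26] 10
  (the other 24 windows repeat one of these)
distinct factors: {10, 11}
count = 2  (Sturmian bound for length 2 is 3)


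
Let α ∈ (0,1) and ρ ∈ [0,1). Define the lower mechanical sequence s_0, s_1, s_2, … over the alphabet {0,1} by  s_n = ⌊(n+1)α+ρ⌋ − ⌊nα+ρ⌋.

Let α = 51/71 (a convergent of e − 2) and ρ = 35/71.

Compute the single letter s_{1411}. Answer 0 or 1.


0

(n+1)α + ρ = (1412·51 + 35) / 71 = 72047/71
nα + ρ     = (1411·51 + 35) / 71 = 71996/71
⌊72047/71⌋ = 1014,  ⌊71996/71⌋ = 1014
s_{1411} = 1014 − 1014 = 0


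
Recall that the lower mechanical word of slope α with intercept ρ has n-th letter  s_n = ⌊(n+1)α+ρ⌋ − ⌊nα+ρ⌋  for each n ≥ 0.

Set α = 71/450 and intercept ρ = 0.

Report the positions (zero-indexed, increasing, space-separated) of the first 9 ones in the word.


n=0: ⌊71/450⌋−⌊0/450⌋ = 0−0 = 0
n=1: ⌊142/450⌋−⌊71/450⌋ = 0−0 = 0
n=2: ⌊213/450⌋−⌊142/450⌋ = 0−0 = 0
n=3: ⌊284/450⌋−⌊213/450⌋ = 0−0 = 0
n=4: ⌊355/450⌋−⌊284/450⌋ = 0−0 = 0
n=5: ⌊426/450⌋−⌊355/450⌋ = 0−0 = 0
n=6: ⌊497/450⌋−⌊426/450⌋ = 1−0 = 1  ← one
n=7: ⌊568/450⌋−⌊497/450⌋ = 1−1 = 0
n=8: ⌊639/450⌋−⌊568/450⌋ = 1−1 = 0
n=9: ⌊710/450⌋−⌊639/450⌋ = 1−1 = 0
n=10: ⌊781/450⌋−⌊710/450⌋ = 1−1 = 0
n=11: ⌊852/450⌋−⌊781/450⌋ = 1−1 = 0
n=12: ⌊923/450⌋−⌊852/450⌋ = 2−1 = 1  ← one
n=13: ⌊994/450⌋−⌊923/450⌋ = 2−2 = 0
n=14: ⌊1065/450⌋−⌊994/450⌋ = 2−2 = 0
n=15: ⌊1136/450⌋−⌊1065/450⌋ = 2−2 = 0
n=16: ⌊1207/450⌋−⌊1136/450⌋ = 2−2 = 0
n=17: ⌊1278/450⌋−⌊1207/450⌋ = 2−2 = 0
n=18: ⌊1349/450⌋−⌊1278/450⌋ = 2−2 = 0
n=19: ⌊1420/450⌋−⌊1349/450⌋ = 3−2 = 1  ← one
n=20: ⌊1491/450⌋−⌊1420/450⌋ = 3−3 = 0
n=21: ⌊1562/450⌋−⌊1491/450⌋ = 3−3 = 0
n=22: ⌊1633/450⌋−⌊1562/450⌋ = 3−3 = 0
n=23: ⌊1704/450⌋−⌊1633/450⌋ = 3−3 = 0
n=24: ⌊1775/450⌋−⌊1704/450⌋ = 3−3 = 0
n=25: ⌊1846/450⌋−⌊1775/450⌋ = 4−3 = 1  ← one
n=26: ⌊1917/450⌋−⌊1846/450⌋ = 4−4 = 0
n=27: ⌊1988/450⌋−⌊1917/450⌋ = 4−4 = 0
n=28: ⌊2059/450⌋−⌊1988/450⌋ = 4−4 = 0
n=29: ⌊2130/450⌋−⌊2059/450⌋ = 4−4 = 0
n=30: ⌊2201/450⌋−⌊2130/450⌋ = 4−4 = 0
n=31: ⌊2272/450⌋−⌊2201/450⌋ = 5−4 = 1  ← one
n=32: ⌊2343/450⌋−⌊2272/450⌋ = 5−5 = 0
n=33: ⌊2414/450⌋−⌊2343/450⌋ = 5−5 = 0
n=34: ⌊2485/450⌋−⌊2414/450⌋ = 5−5 = 0
n=35: ⌊2556/450⌋−⌊2485/450⌋ = 5−5 = 0
n=36: ⌊2627/450⌋−⌊2556/450⌋ = 5−5 = 0
n=37: ⌊2698/450⌋−⌊2627/450⌋ = 5−5 = 0
n=38: ⌊2769/450⌋−⌊2698/450⌋ = 6−5 = 1  ← one
n=39: ⌊2840/450⌋−⌊2769/450⌋ = 6−6 = 0
n=40: ⌊2911/450⌋−⌊2840/450⌋ = 6−6 = 0
n=41: ⌊2982/450⌋−⌊2911/450⌋ = 6−6 = 0
n=42: ⌊3053/450⌋−⌊2982/450⌋ = 6−6 = 0
n=43: ⌊3124/450⌋−⌊3053/450⌋ = 6−6 = 0
n=44: ⌊3195/450⌋−⌊3124/450⌋ = 7−6 = 1  ← one
n=45: ⌊3266/450⌋−⌊3195/450⌋ = 7−7 = 0
n=46: ⌊3337/450⌋−⌊3266/450⌋ = 7−7 = 0
n=47: ⌊3408/450⌋−⌊3337/450⌋ = 7−7 = 0
n=48: ⌊3479/450⌋−⌊3408/450⌋ = 7−7 = 0
n=49: ⌊3550/450⌋−⌊3479/450⌋ = 7−7 = 0
n=50: ⌊3621/450⌋−⌊3550/450⌋ = 8−7 = 1  ← one
n=51: ⌊3692/450⌋−⌊3621/450⌋ = 8−8 = 0
n=52: ⌊3763/450⌋−⌊3692/450⌋ = 8−8 = 0
n=53: ⌊3834/450⌋−⌊3763/450⌋ = 8−8 = 0
n=54: ⌊3905/450⌋−⌊3834/450⌋ = 8−8 = 0
n=55: ⌊3976/450⌋−⌊3905/450⌋ = 8−8 = 0
n=56: ⌊4047/450⌋−⌊3976/450⌋ = 8−8 = 0
n=57: ⌊4118/450⌋−⌊4047/450⌋ = 9−8 = 1  ← one
positions of the first 9 ones: 6 12 19 25 31 38 44 50 57

6 12 19 25 31 38 44 50 57


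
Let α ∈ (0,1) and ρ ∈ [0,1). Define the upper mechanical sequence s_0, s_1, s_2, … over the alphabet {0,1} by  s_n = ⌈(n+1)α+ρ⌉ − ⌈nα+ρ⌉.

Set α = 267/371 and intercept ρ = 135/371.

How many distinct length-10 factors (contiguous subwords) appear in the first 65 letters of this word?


t_n = ⌈(n·267+135)/371⌉ for n = 0 … 65:
  n=0…9: ⌈135/371⌉=1 ⌈402/371⌉=2 ⌈669/371⌉=2 ⌈936/371⌉=3 ⌈1203/371⌉=4 ⌈1470/371⌉=4 ⌈1737/371⌉=5 ⌈2004/371⌉=6 ⌈2271/371⌉=7 ⌈2538/371⌉=7
  n=10…19: ⌈2805/371⌉=8 ⌈3072/371⌉=9 ⌈3339/371⌉=9 ⌈3606/371⌉=10 ⌈3873/371⌉=11 ⌈4140/371⌉=12 ⌈4407/371⌉=12 ⌈4674/371⌉=13 ⌈4941/371⌉=14 ⌈5208/371⌉=15
  n=20…29: ⌈5475/371⌉=15 ⌈5742/371⌉=16 ⌈6009/371⌉=17 ⌈6276/371⌉=17 ⌈6543/371⌉=18 ⌈6810/371⌉=19 ⌈7077/371⌉=20 ⌈7344/371⌉=20 ⌈7611/371⌉=21 ⌈7878/371⌉=22
  n=30…39: ⌈8145/371⌉=22 ⌈8412/371⌉=23 ⌈8679/371⌉=24 ⌈8946/371⌉=25 ⌈9213/371⌉=25 ⌈9480/371⌉=26 ⌈9747/371⌉=27 ⌈10014/371⌉=27 ⌈10281/371⌉=28 ⌈10548/371⌉=29
  n=40…49: ⌈10815/371⌉=30 ⌈11082/371⌉=30 ⌈11349/371⌉=31 ⌈11616/371⌉=32 ⌈11883/371⌉=33 ⌈12150/371⌉=33 ⌈12417/371⌉=34 ⌈12684/371⌉=35 ⌈12951/371⌉=35 ⌈13218/371⌉=36
  n=50…59: ⌈13485/371⌉=37 ⌈13752/371⌉=38 ⌈14019/371⌉=38 ⌈14286/371⌉=39 ⌈14553/371⌉=40 ⌈14820/371⌉=40 ⌈15087/371⌉=41 ⌈15354/371⌉=42 ⌈15621/371⌉=43 ⌈15888/371⌉=43
  n=60…65: ⌈16155/371⌉=44 ⌈16422/371⌉=45 ⌈16689/371⌉=45 ⌈16956/371⌉=46 ⌈17223/371⌉=47 ⌈17490/371⌉=48
s_n = t_(n+1) − t_n for n = 0 … 64 gives
prefix = 10110111011011101110110111011011101101110111011011101101110110111
slide a length-10 window over [0..9] … [55..64] (56 windows); first occurrence of each distinct factor:
  [  0..  9] 1011011101
  [  1.. 10] 0110111011
  [  2.. 11] 1101110110
  [  3.. 12] 1011101101
  [  4.. 13] 0111011011
  [  5.. 14] 1110110111
  [  6.. 15] 1101101110
  [  9.. 18] 1101110111
  [ 10.. 19] 1011101110
  [ 11.. 20] 0111011101
  [ 12.. 21] 1110111011
  (the other 45 windows repeat one of these)
distinct factors: {0110111011, 0111011011, 0111011101, 1011011101, 1011101101, 1011101110, 1101101110, 1101110110, 1101110111, 1110110111, 1110111011}
count = 11  (Sturmian bound for length 10 is 11)

11


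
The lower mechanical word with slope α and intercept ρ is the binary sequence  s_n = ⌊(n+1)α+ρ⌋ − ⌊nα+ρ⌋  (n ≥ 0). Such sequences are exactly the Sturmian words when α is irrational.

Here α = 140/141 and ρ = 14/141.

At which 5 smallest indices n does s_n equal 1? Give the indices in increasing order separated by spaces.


n=0: ⌊154/141⌋−⌊14/141⌋ = 1−0 = 1  ← one
n=1: ⌊294/141⌋−⌊154/141⌋ = 2−1 = 1  ← one
n=2: ⌊434/141⌋−⌊294/141⌋ = 3−2 = 1  ← one
n=3: ⌊574/141⌋−⌊434/141⌋ = 4−3 = 1  ← one
n=4: ⌊714/141⌋−⌊574/141⌋ = 5−4 = 1  ← one
positions of the first 5 ones: 0 1 2 3 4

0 1 2 3 4


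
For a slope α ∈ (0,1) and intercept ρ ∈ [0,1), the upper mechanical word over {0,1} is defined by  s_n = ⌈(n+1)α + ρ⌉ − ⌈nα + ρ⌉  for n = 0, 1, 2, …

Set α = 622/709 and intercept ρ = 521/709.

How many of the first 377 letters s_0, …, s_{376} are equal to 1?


#1s = Σ_{n=0}^{376} s_n = Σ_{n=0}^{376} (⌈(n+1)α+ρ⌉ − ⌈nα+ρ⌉)
the sum telescopes: every ⌈nα+ρ⌉ with 0 < n < 377 appears once with + and once with −, leaving ⌈377α+ρ⌉ − ⌈0·α+ρ⌉
377α + ρ = (377·622 + 521) / 709 = 235015/709
ρ = 521/709
⌈235015/709⌉ = 332,  ⌈521/709⌉ = 1
#1s = 332 − 1 = 331

331


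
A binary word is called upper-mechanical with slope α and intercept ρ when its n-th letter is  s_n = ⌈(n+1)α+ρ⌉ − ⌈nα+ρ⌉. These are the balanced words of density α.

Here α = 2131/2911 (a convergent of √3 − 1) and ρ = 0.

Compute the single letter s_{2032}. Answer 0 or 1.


1

(n+1)α + ρ = (2033·2131) / 2911 = 4332323/2911
nα + ρ     = (2032·2131) / 2911 = 4330192/2911
⌈4332323/2911⌉ = 1489,  ⌈4330192/2911⌉ = 1488
s_{2032} = 1489 − 1488 = 1


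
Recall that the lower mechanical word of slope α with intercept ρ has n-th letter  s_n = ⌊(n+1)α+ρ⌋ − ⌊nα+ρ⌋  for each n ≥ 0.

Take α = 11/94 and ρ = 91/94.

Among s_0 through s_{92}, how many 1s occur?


11

#1s = Σ_{n=0}^{92} s_n = Σ_{n=0}^{92} (⌊(n+1)α+ρ⌋ − ⌊nα+ρ⌋)
the sum telescopes: every ⌊nα+ρ⌋ with 0 < n < 93 appears once with + and once with −, leaving ⌊93α+ρ⌋ − ⌊0·α+ρ⌋
93α + ρ = (93·11 + 91) / 94 = 1114/94
ρ = 91/94
⌊1114/94⌋ = 11,  ⌊91/94⌋ = 0
#1s = 11 − 0 = 11


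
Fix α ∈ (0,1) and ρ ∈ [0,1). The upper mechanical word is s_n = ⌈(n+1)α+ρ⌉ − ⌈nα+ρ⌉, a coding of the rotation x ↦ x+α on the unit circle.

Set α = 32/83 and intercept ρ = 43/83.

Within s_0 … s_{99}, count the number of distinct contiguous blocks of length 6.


7

t_n = ⌈(n·32+43)/83⌉ for n = 0 … 100:
  n=0…9: ⌈43/83⌉=1 ⌈75/83⌉=1 ⌈107/83⌉=2 ⌈139/83⌉=2 ⌈171/83⌉=3 ⌈203/83⌉=3 ⌈235/83⌉=3 ⌈267/83⌉=4 ⌈299/83⌉=4 ⌈331/83⌉=4
  n=10…19: ⌈363/83⌉=5 ⌈395/83⌉=5 ⌈427/83⌉=6 ⌈459/83⌉=6 ⌈491/83⌉=6 ⌈523/83⌉=7 ⌈555/83⌉=7 ⌈587/83⌉=8 ⌈619/83⌉=8 ⌈651/83⌉=8
  n=20…29: ⌈683/83⌉=9 ⌈715/83⌉=9 ⌈747/83⌉=9 ⌈779/83⌉=10 ⌈811/83⌉=10 ⌈843/83⌉=11 ⌈875/83⌉=11 ⌈907/83⌉=11 ⌈939/83⌉=12 ⌈971/83⌉=12
  n=30…39: ⌈1003/83⌉=13 ⌈1035/83⌉=13 ⌈1067/83⌉=13 ⌈1099/83⌉=14 ⌈1131/83⌉=14 ⌈1163/83⌉=15 ⌈1195/83⌉=15 ⌈1227/83⌉=15 ⌈1259/83⌉=16 ⌈1291/83⌉=16
  n=40…49: ⌈1323/83⌉=16 ⌈1355/83⌉=17 ⌈1387/83⌉=17 ⌈1419/83⌉=18 ⌈1451/83⌉=18 ⌈1483/83⌉=18 ⌈1515/83⌉=19 ⌈1547/83⌉=19 ⌈1579/83⌉=20 ⌈1611/83⌉=20
  n=50…59: ⌈1643/83⌉=20 ⌈1675/83⌉=21 ⌈1707/83⌉=21 ⌈1739/83⌉=21 ⌈1771/83⌉=22 ⌈1803/83⌉=22 ⌈1835/83⌉=23 ⌈1867/83⌉=23 ⌈1899/83⌉=23 ⌈1931/83⌉=24
  n=60…69: ⌈1963/83⌉=24 ⌈1995/83⌉=25 ⌈2027/83⌉=25 ⌈2059/83⌉=25 ⌈2091/83⌉=26 ⌈2123/83⌉=26 ⌈2155/83⌉=26 ⌈2187/83⌉=27 ⌈2219/83⌉=27 ⌈2251/83⌉=28
  n=70…79: ⌈2283/83⌉=28 ⌈2315/83⌉=28 ⌈2347/83⌉=29 ⌈2379/83⌉=29 ⌈2411/83⌉=30 ⌈2443/83⌉=30 ⌈2475/83⌉=30 ⌈2507/83⌉=31 ⌈2539/83⌉=31 ⌈2571/83⌉=31
  n=80…89: ⌈2603/83⌉=32 ⌈2635/83⌉=32 ⌈2667/83⌉=33 ⌈2699/83⌉=33 ⌈2731/83⌉=33 ⌈2763/83⌉=34 ⌈2795/83⌉=34 ⌈2827/83⌉=35 ⌈2859/83⌉=35 ⌈2891/83⌉=35
  n=90…99: ⌈2923/83⌉=36 ⌈2955/83⌉=36 ⌈2987/83⌉=36 ⌈3019/83⌉=37 ⌈3051/83⌉=37 ⌈3083/83⌉=38 ⌈3115/83⌉=38 ⌈3147/83⌉=38 ⌈3179/83⌉=39 ⌈3211/83⌉=39
  n=100: ⌈3243/83⌉=40
s_n = t_(n+1) − t_n for n = 0 … 99 gives
prefix = 0101001001010010100100101001010010100100101001010010010100101001001010010100100101001010010010100101
slide a length-6 window over [0..5] … [94..99] (95 windows); first occurrence of each distinct factor:
  [  0..  5] 010100
  [  1..  6] 101001
  [  2..  7] 010010
  [  3..  8] 100100
  [  4..  9] 001001
  [  6.. 11] 100101
  [  7.. 12] 001010
  (the other 88 windows repeat one of these)
distinct factors: {001001, 001010, 010010, 010100, 100100, 100101, 101001}
count = 7  (Sturmian bound for length 6 is 7)


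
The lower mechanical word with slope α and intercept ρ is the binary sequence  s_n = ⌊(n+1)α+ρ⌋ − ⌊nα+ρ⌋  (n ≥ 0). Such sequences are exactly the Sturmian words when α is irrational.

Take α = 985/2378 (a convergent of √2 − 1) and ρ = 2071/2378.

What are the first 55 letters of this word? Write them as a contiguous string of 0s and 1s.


n=0: ⌊(1·985+2071)/2378⌋ − ⌊(0·985+2071)/2378⌋ = ⌊3056/2378⌋ − ⌊2071/2378⌋ = 1 − 0 = 1
n=1: ⌊(2·985+2071)/2378⌋ − ⌊(1·985+2071)/2378⌋ = ⌊4041/2378⌋ − ⌊3056/2378⌋ = 1 − 1 = 0
n=2: ⌊(3·985+2071)/2378⌋ − ⌊(2·985+2071)/2378⌋ = ⌊5026/2378⌋ − ⌊4041/2378⌋ = 2 − 1 = 1
n=3: ⌊(4·985+2071)/2378⌋ − ⌊(3·985+2071)/2378⌋ = ⌊6011/2378⌋ − ⌊5026/2378⌋ = 2 − 2 = 0
n=4: ⌊(5·985+2071)/2378⌋ − ⌊(4·985+2071)/2378⌋ = ⌊6996/2378⌋ − ⌊6011/2378⌋ = 2 − 2 = 0
n=5: ⌊(6·985+2071)/2378⌋ − ⌊(5·985+2071)/2378⌋ = ⌊7981/2378⌋ − ⌊6996/2378⌋ = 3 − 2 = 1
n=6: ⌊(7·985+2071)/2378⌋ − ⌊(6·985+2071)/2378⌋ = ⌊8966/2378⌋ − ⌊7981/2378⌋ = 3 − 3 = 0
n=7: ⌊(8·985+2071)/2378⌋ − ⌊(7·985+2071)/2378⌋ = ⌊9951/2378⌋ − ⌊8966/2378⌋ = 4 − 3 = 1
n=8: ⌊(9·985+2071)/2378⌋ − ⌊(8·985+2071)/2378⌋ = ⌊10936/2378⌋ − ⌊9951/2378⌋ = 4 − 4 = 0
n=9: ⌊(10·985+2071)/2378⌋ − ⌊(9·985+2071)/2378⌋ = ⌊11921/2378⌋ − ⌊10936/2378⌋ = 5 − 4 = 1
n=10: ⌊(11·985+2071)/2378⌋ − ⌊(10·985+2071)/2378⌋ = ⌊12906/2378⌋ − ⌊11921/2378⌋ = 5 − 5 = 0
n=11: ⌊(12·985+2071)/2378⌋ − ⌊(11·985+2071)/2378⌋ = ⌊13891/2378⌋ − ⌊12906/2378⌋ = 5 − 5 = 0
n=12: ⌊(13·985+2071)/2378⌋ − ⌊(12·985+2071)/2378⌋ = ⌊14876/2378⌋ − ⌊13891/2378⌋ = 6 − 5 = 1
n=13: ⌊(14·985+2071)/2378⌋ − ⌊(13·985+2071)/2378⌋ = ⌊15861/2378⌋ − ⌊14876/2378⌋ = 6 − 6 = 0
n=14: ⌊(15·985+2071)/2378⌋ − ⌊(14·985+2071)/2378⌋ = ⌊16846/2378⌋ − ⌊15861/2378⌋ = 7 − 6 = 1
n=15: ⌊(16·985+2071)/2378⌋ − ⌊(15·985+2071)/2378⌋ = ⌊17831/2378⌋ − ⌊16846/2378⌋ = 7 − 7 = 0
n=16: ⌊(17·985+2071)/2378⌋ − ⌊(16·985+2071)/2378⌋ = ⌊18816/2378⌋ − ⌊17831/2378⌋ = 7 − 7 = 0
n=17: ⌊(18·985+2071)/2378⌋ − ⌊(17·985+2071)/2378⌋ = ⌊19801/2378⌋ − ⌊18816/2378⌋ = 8 − 7 = 1
n=18: ⌊(19·985+2071)/2378⌋ − ⌊(18·985+2071)/2378⌋ = ⌊20786/2378⌋ − ⌊19801/2378⌋ = 8 − 8 = 0
n=19: ⌊(20·985+2071)/2378⌋ − ⌊(19·985+2071)/2378⌋ = ⌊21771/2378⌋ − ⌊20786/2378⌋ = 9 − 8 = 1
n=20: ⌊(21·985+2071)/2378⌋ − ⌊(20·985+2071)/2378⌋ = ⌊22756/2378⌋ − ⌊21771/2378⌋ = 9 − 9 = 0
n=21: ⌊(22·985+2071)/2378⌋ − ⌊(21·985+2071)/2378⌋ = ⌊23741/2378⌋ − ⌊22756/2378⌋ = 9 − 9 = 0
n=22: ⌊(23·985+2071)/2378⌋ − ⌊(22·985+2071)/2378⌋ = ⌊24726/2378⌋ − ⌊23741/2378⌋ = 10 − 9 = 1
n=23: ⌊(24·985+2071)/2378⌋ − ⌊(23·985+2071)/2378⌋ = ⌊25711/2378⌋ − ⌊24726/2378⌋ = 10 − 10 = 0
n=24: ⌊(25·985+2071)/2378⌋ − ⌊(24·985+2071)/2378⌋ = ⌊26696/2378⌋ − ⌊25711/2378⌋ = 11 − 10 = 1
n=25: ⌊(26·985+2071)/2378⌋ − ⌊(25·985+2071)/2378⌋ = ⌊27681/2378⌋ − ⌊26696/2378⌋ = 11 − 11 = 0
n=26: ⌊(27·985+2071)/2378⌋ − ⌊(26·985+2071)/2378⌋ = ⌊28666/2378⌋ − ⌊27681/2378⌋ = 12 − 11 = 1
n=27: ⌊(28·985+2071)/2378⌋ − ⌊(27·985+2071)/2378⌋ = ⌊29651/2378⌋ − ⌊28666/2378⌋ = 12 − 12 = 0
n=28: ⌊(29·985+2071)/2378⌋ − ⌊(28·985+2071)/2378⌋ = ⌊30636/2378⌋ − ⌊29651/2378⌋ = 12 − 12 = 0
n=29: ⌊(30·985+2071)/2378⌋ − ⌊(29·985+2071)/2378⌋ = ⌊31621/2378⌋ − ⌊30636/2378⌋ = 13 − 12 = 1
n=30: ⌊(31·985+2071)/2378⌋ − ⌊(30·985+2071)/2378⌋ = ⌊32606/2378⌋ − ⌊31621/2378⌋ = 13 − 13 = 0
n=31: ⌊(32·985+2071)/2378⌋ − ⌊(31·985+2071)/2378⌋ = ⌊33591/2378⌋ − ⌊32606/2378⌋ = 14 − 13 = 1
n=32: ⌊(33·985+2071)/2378⌋ − ⌊(32·985+2071)/2378⌋ = ⌊34576/2378⌋ − ⌊33591/2378⌋ = 14 − 14 = 0
n=33: ⌊(34·985+2071)/2378⌋ − ⌊(33·985+2071)/2378⌋ = ⌊35561/2378⌋ − ⌊34576/2378⌋ = 14 − 14 = 0
n=34: ⌊(35·985+2071)/2378⌋ − ⌊(34·985+2071)/2378⌋ = ⌊36546/2378⌋ − ⌊35561/2378⌋ = 15 − 14 = 1
n=35: ⌊(36·985+2071)/2378⌋ − ⌊(35·985+2071)/2378⌋ = ⌊37531/2378⌋ − ⌊36546/2378⌋ = 15 − 15 = 0
n=36: ⌊(37·985+2071)/2378⌋ − ⌊(36·985+2071)/2378⌋ = ⌊38516/2378⌋ − ⌊37531/2378⌋ = 16 − 15 = 1
n=37: ⌊(38·985+2071)/2378⌋ − ⌊(37·985+2071)/2378⌋ = ⌊39501/2378⌋ − ⌊38516/2378⌋ = 16 − 16 = 0
n=38: ⌊(39·985+2071)/2378⌋ − ⌊(38·985+2071)/2378⌋ = ⌊40486/2378⌋ − ⌊39501/2378⌋ = 17 − 16 = 1
n=39: ⌊(40·985+2071)/2378⌋ − ⌊(39·985+2071)/2378⌋ = ⌊41471/2378⌋ − ⌊40486/2378⌋ = 17 − 17 = 0
n=40: ⌊(41·985+2071)/2378⌋ − ⌊(40·985+2071)/2378⌋ = ⌊42456/2378⌋ − ⌊41471/2378⌋ = 17 − 17 = 0
n=41: ⌊(42·985+2071)/2378⌋ − ⌊(41·985+2071)/2378⌋ = ⌊43441/2378⌋ − ⌊42456/2378⌋ = 18 − 17 = 1
n=42: ⌊(43·985+2071)/2378⌋ − ⌊(42·985+2071)/2378⌋ = ⌊44426/2378⌋ − ⌊43441/2378⌋ = 18 − 18 = 0
n=43: ⌊(44·985+2071)/2378⌋ − ⌊(43·985+2071)/2378⌋ = ⌊45411/2378⌋ − ⌊44426/2378⌋ = 19 − 18 = 1
n=44: ⌊(45·985+2071)/2378⌋ − ⌊(44·985+2071)/2378⌋ = ⌊46396/2378⌋ − ⌊45411/2378⌋ = 19 − 19 = 0
n=45: ⌊(46·985+2071)/2378⌋ − ⌊(45·985+2071)/2378⌋ = ⌊47381/2378⌋ − ⌊46396/2378⌋ = 19 − 19 = 0
n=46: ⌊(47·985+2071)/2378⌋ − ⌊(46·985+2071)/2378⌋ = ⌊48366/2378⌋ − ⌊47381/2378⌋ = 20 − 19 = 1
n=47: ⌊(48·985+2071)/2378⌋ − ⌊(47·985+2071)/2378⌋ = ⌊49351/2378⌋ − ⌊48366/2378⌋ = 20 − 20 = 0
n=48: ⌊(49·985+2071)/2378⌋ − ⌊(48·985+2071)/2378⌋ = ⌊50336/2378⌋ − ⌊49351/2378⌋ = 21 − 20 = 1
n=49: ⌊(50·985+2071)/2378⌋ − ⌊(49·985+2071)/2378⌋ = ⌊51321/2378⌋ − ⌊50336/2378⌋ = 21 − 21 = 0
n=50: ⌊(51·985+2071)/2378⌋ − ⌊(50·985+2071)/2378⌋ = ⌊52306/2378⌋ − ⌊51321/2378⌋ = 21 − 21 = 0
n=51: ⌊(52·985+2071)/2378⌋ − ⌊(51·985+2071)/2378⌋ = ⌊53291/2378⌋ − ⌊52306/2378⌋ = 22 − 21 = 1
n=52: ⌊(53·985+2071)/2378⌋ − ⌊(52·985+2071)/2378⌋ = ⌊54276/2378⌋ − ⌊53291/2378⌋ = 22 − 22 = 0
n=53: ⌊(54·985+2071)/2378⌋ − ⌊(53·985+2071)/2378⌋ = ⌊55261/2378⌋ − ⌊54276/2378⌋ = 23 − 22 = 1
n=54: ⌊(55·985+2071)/2378⌋ − ⌊(54·985+2071)/2378⌋ = ⌊56246/2378⌋ − ⌊55261/2378⌋ = 23 − 23 = 0

1010010101001010010100101010010100101010010100101001010


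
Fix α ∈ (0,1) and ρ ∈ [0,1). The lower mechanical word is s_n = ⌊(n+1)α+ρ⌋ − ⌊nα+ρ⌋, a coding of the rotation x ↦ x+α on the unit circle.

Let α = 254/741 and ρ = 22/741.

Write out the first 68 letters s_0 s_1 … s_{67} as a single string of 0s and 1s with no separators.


n=0: ⌊(1·254+22)/741⌋ − ⌊(0·254+22)/741⌋ = ⌊276/741⌋ − ⌊22/741⌋ = 0 − 0 = 0
n=1: ⌊(2·254+22)/741⌋ − ⌊(1·254+22)/741⌋ = ⌊530/741⌋ − ⌊276/741⌋ = 0 − 0 = 0
n=2: ⌊(3·254+22)/741⌋ − ⌊(2·254+22)/741⌋ = ⌊784/741⌋ − ⌊530/741⌋ = 1 − 0 = 1
n=3: ⌊(4·254+22)/741⌋ − ⌊(3·254+22)/741⌋ = ⌊1038/741⌋ − ⌊784/741⌋ = 1 − 1 = 0
n=4: ⌊(5·254+22)/741⌋ − ⌊(4·254+22)/741⌋ = ⌊1292/741⌋ − ⌊1038/741⌋ = 1 − 1 = 0
n=5: ⌊(6·254+22)/741⌋ − ⌊(5·254+22)/741⌋ = ⌊1546/741⌋ − ⌊1292/741⌋ = 2 − 1 = 1
n=6: ⌊(7·254+22)/741⌋ − ⌊(6·254+22)/741⌋ = ⌊1800/741⌋ − ⌊1546/741⌋ = 2 − 2 = 0
n=7: ⌊(8·254+22)/741⌋ − ⌊(7·254+22)/741⌋ = ⌊2054/741⌋ − ⌊1800/741⌋ = 2 − 2 = 0
n=8: ⌊(9·254+22)/741⌋ − ⌊(8·254+22)/741⌋ = ⌊2308/741⌋ − ⌊2054/741⌋ = 3 − 2 = 1
n=9: ⌊(10·254+22)/741⌋ − ⌊(9·254+22)/741⌋ = ⌊2562/741⌋ − ⌊2308/741⌋ = 3 − 3 = 0
n=10: ⌊(11·254+22)/741⌋ − ⌊(10·254+22)/741⌋ = ⌊2816/741⌋ − ⌊2562/741⌋ = 3 − 3 = 0
n=11: ⌊(12·254+22)/741⌋ − ⌊(11·254+22)/741⌋ = ⌊3070/741⌋ − ⌊2816/741⌋ = 4 − 3 = 1
n=12: ⌊(13·254+22)/741⌋ − ⌊(12·254+22)/741⌋ = ⌊3324/741⌋ − ⌊3070/741⌋ = 4 − 4 = 0
n=13: ⌊(14·254+22)/741⌋ − ⌊(13·254+22)/741⌋ = ⌊3578/741⌋ − ⌊3324/741⌋ = 4 − 4 = 0
n=14: ⌊(15·254+22)/741⌋ − ⌊(14·254+22)/741⌋ = ⌊3832/741⌋ − ⌊3578/741⌋ = 5 − 4 = 1
n=15: ⌊(16·254+22)/741⌋ − ⌊(15·254+22)/741⌋ = ⌊4086/741⌋ − ⌊3832/741⌋ = 5 − 5 = 0
n=16: ⌊(17·254+22)/741⌋ − ⌊(16·254+22)/741⌋ = ⌊4340/741⌋ − ⌊4086/741⌋ = 5 − 5 = 0
n=17: ⌊(18·254+22)/741⌋ − ⌊(17·254+22)/741⌋ = ⌊4594/741⌋ − ⌊4340/741⌋ = 6 − 5 = 1
n=18: ⌊(19·254+22)/741⌋ − ⌊(18·254+22)/741⌋ = ⌊4848/741⌋ − ⌊4594/741⌋ = 6 − 6 = 0
n=19: ⌊(20·254+22)/741⌋ − ⌊(19·254+22)/741⌋ = ⌊5102/741⌋ − ⌊4848/741⌋ = 6 − 6 = 0
n=20: ⌊(21·254+22)/741⌋ − ⌊(20·254+22)/741⌋ = ⌊5356/741⌋ − ⌊5102/741⌋ = 7 − 6 = 1
n=21: ⌊(22·254+22)/741⌋ − ⌊(21·254+22)/741⌋ = ⌊5610/741⌋ − ⌊5356/741⌋ = 7 − 7 = 0
n=22: ⌊(23·254+22)/741⌋ − ⌊(22·254+22)/741⌋ = ⌊5864/741⌋ − ⌊5610/741⌋ = 7 − 7 = 0
n=23: ⌊(24·254+22)/741⌋ − ⌊(23·254+22)/741⌋ = ⌊6118/741⌋ − ⌊5864/741⌋ = 8 − 7 = 1
n=24: ⌊(25·254+22)/741⌋ − ⌊(24·254+22)/741⌋ = ⌊6372/741⌋ − ⌊6118/741⌋ = 8 − 8 = 0
n=25: ⌊(26·254+22)/741⌋ − ⌊(25·254+22)/741⌋ = ⌊6626/741⌋ − ⌊6372/741⌋ = 8 − 8 = 0
n=26: ⌊(27·254+22)/741⌋ − ⌊(26·254+22)/741⌋ = ⌊6880/741⌋ − ⌊6626/741⌋ = 9 − 8 = 1
n=27: ⌊(28·254+22)/741⌋ − ⌊(27·254+22)/741⌋ = ⌊7134/741⌋ − ⌊6880/741⌋ = 9 − 9 = 0
n=28: ⌊(29·254+22)/741⌋ − ⌊(28·254+22)/741⌋ = ⌊7388/741⌋ − ⌊7134/741⌋ = 9 − 9 = 0
n=29: ⌊(30·254+22)/741⌋ − ⌊(29·254+22)/741⌋ = ⌊7642/741⌋ − ⌊7388/741⌋ = 10 − 9 = 1
n=30: ⌊(31·254+22)/741⌋ − ⌊(30·254+22)/741⌋ = ⌊7896/741⌋ − ⌊7642/741⌋ = 10 − 10 = 0
n=31: ⌊(32·254+22)/741⌋ − ⌊(31·254+22)/741⌋ = ⌊8150/741⌋ − ⌊7896/741⌋ = 10 − 10 = 0
n=32: ⌊(33·254+22)/741⌋ − ⌊(32·254+22)/741⌋ = ⌊8404/741⌋ − ⌊8150/741⌋ = 11 − 10 = 1
n=33: ⌊(34·254+22)/741⌋ − ⌊(33·254+22)/741⌋ = ⌊8658/741⌋ − ⌊8404/741⌋ = 11 − 11 = 0
n=34: ⌊(35·254+22)/741⌋ − ⌊(34·254+22)/741⌋ = ⌊8912/741⌋ − ⌊8658/741⌋ = 12 − 11 = 1
n=35: ⌊(36·254+22)/741⌋ − ⌊(35·254+22)/741⌋ = ⌊9166/741⌋ − ⌊8912/741⌋ = 12 − 12 = 0
n=36: ⌊(37·254+22)/741⌋ − ⌊(36·254+22)/741⌋ = ⌊9420/741⌋ − ⌊9166/741⌋ = 12 − 12 = 0
n=37: ⌊(38·254+22)/741⌋ − ⌊(37·254+22)/741⌋ = ⌊9674/741⌋ − ⌊9420/741⌋ = 13 − 12 = 1
n=38: ⌊(39·254+22)/741⌋ − ⌊(38·254+22)/741⌋ = ⌊9928/741⌋ − ⌊9674/741⌋ = 13 − 13 = 0
n=39: ⌊(40·254+22)/741⌋ − ⌊(39·254+22)/741⌋ = ⌊10182/741⌋ − ⌊9928/741⌋ = 13 − 13 = 0
n=40: ⌊(41·254+22)/741⌋ − ⌊(40·254+22)/741⌋ = ⌊10436/741⌋ − ⌊10182/741⌋ = 14 − 13 = 1
n=41: ⌊(42·254+22)/741⌋ − ⌊(41·254+22)/741⌋ = ⌊10690/741⌋ − ⌊10436/741⌋ = 14 − 14 = 0
n=42: ⌊(43·254+22)/741⌋ − ⌊(42·254+22)/741⌋ = ⌊10944/741⌋ − ⌊10690/741⌋ = 14 − 14 = 0
n=43: ⌊(44·254+22)/741⌋ − ⌊(43·254+22)/741⌋ = ⌊11198/741⌋ − ⌊10944/741⌋ = 15 − 14 = 1
n=44: ⌊(45·254+22)/741⌋ − ⌊(44·254+22)/741⌋ = ⌊11452/741⌋ − ⌊11198/741⌋ = 15 − 15 = 0
n=45: ⌊(46·254+22)/741⌋ − ⌊(45·254+22)/741⌋ = ⌊11706/741⌋ − ⌊11452/741⌋ = 15 − 15 = 0
n=46: ⌊(47·254+22)/741⌋ − ⌊(46·254+22)/741⌋ = ⌊11960/741⌋ − ⌊11706/741⌋ = 16 − 15 = 1
n=47: ⌊(48·254+22)/741⌋ − ⌊(47·254+22)/741⌋ = ⌊12214/741⌋ − ⌊11960/741⌋ = 16 − 16 = 0
n=48: ⌊(49·254+22)/741⌋ − ⌊(48·254+22)/741⌋ = ⌊12468/741⌋ − ⌊12214/741⌋ = 16 − 16 = 0
n=49: ⌊(50·254+22)/741⌋ − ⌊(49·254+22)/741⌋ = ⌊12722/741⌋ − ⌊12468/741⌋ = 17 − 16 = 1
n=50: ⌊(51·254+22)/741⌋ − ⌊(50·254+22)/741⌋ = ⌊12976/741⌋ − ⌊12722/741⌋ = 17 − 17 = 0
n=51: ⌊(52·254+22)/741⌋ − ⌊(51·254+22)/741⌋ = ⌊13230/741⌋ − ⌊12976/741⌋ = 17 − 17 = 0
n=52: ⌊(53·254+22)/741⌋ − ⌊(52·254+22)/741⌋ = ⌊13484/741⌋ − ⌊13230/741⌋ = 18 − 17 = 1
n=53: ⌊(54·254+22)/741⌋ − ⌊(53·254+22)/741⌋ = ⌊13738/741⌋ − ⌊13484/741⌋ = 18 − 18 = 0
n=54: ⌊(55·254+22)/741⌋ − ⌊(54·254+22)/741⌋ = ⌊13992/741⌋ − ⌊13738/741⌋ = 18 − 18 = 0
n=55: ⌊(56·254+22)/741⌋ − ⌊(55·254+22)/741⌋ = ⌊14246/741⌋ − ⌊13992/741⌋ = 19 − 18 = 1
n=56: ⌊(57·254+22)/741⌋ − ⌊(56·254+22)/741⌋ = ⌊14500/741⌋ − ⌊14246/741⌋ = 19 − 19 = 0
n=57: ⌊(58·254+22)/741⌋ − ⌊(57·254+22)/741⌋ = ⌊14754/741⌋ − ⌊14500/741⌋ = 19 − 19 = 0
n=58: ⌊(59·254+22)/741⌋ − ⌊(58·254+22)/741⌋ = ⌊15008/741⌋ − ⌊14754/741⌋ = 20 − 19 = 1
n=59: ⌊(60·254+22)/741⌋ − ⌊(59·254+22)/741⌋ = ⌊15262/741⌋ − ⌊15008/741⌋ = 20 − 20 = 0
n=60: ⌊(61·254+22)/741⌋ − ⌊(60·254+22)/741⌋ = ⌊15516/741⌋ − ⌊15262/741⌋ = 20 − 20 = 0
n=61: ⌊(62·254+22)/741⌋ − ⌊(61·254+22)/741⌋ = ⌊15770/741⌋ − ⌊15516/741⌋ = 21 − 20 = 1
n=62: ⌊(63·254+22)/741⌋ − ⌊(62·254+22)/741⌋ = ⌊16024/741⌋ − ⌊15770/741⌋ = 21 − 21 = 0
n=63: ⌊(64·254+22)/741⌋ − ⌊(63·254+22)/741⌋ = ⌊16278/741⌋ − ⌊16024/741⌋ = 21 − 21 = 0
n=64: ⌊(65·254+22)/741⌋ − ⌊(64·254+22)/741⌋ = ⌊16532/741⌋ − ⌊16278/741⌋ = 22 − 21 = 1
n=65: ⌊(66·254+22)/741⌋ − ⌊(65·254+22)/741⌋ = ⌊16786/741⌋ − ⌊16532/741⌋ = 22 − 22 = 0
n=66: ⌊(67·254+22)/741⌋ − ⌊(66·254+22)/741⌋ = ⌊17040/741⌋ − ⌊16786/741⌋ = 22 − 22 = 0
n=67: ⌊(68·254+22)/741⌋ − ⌊(67·254+22)/741⌋ = ⌊17294/741⌋ − ⌊17040/741⌋ = 23 − 22 = 1

00100100100100100100100100100100101001001001001001001001001001001001
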